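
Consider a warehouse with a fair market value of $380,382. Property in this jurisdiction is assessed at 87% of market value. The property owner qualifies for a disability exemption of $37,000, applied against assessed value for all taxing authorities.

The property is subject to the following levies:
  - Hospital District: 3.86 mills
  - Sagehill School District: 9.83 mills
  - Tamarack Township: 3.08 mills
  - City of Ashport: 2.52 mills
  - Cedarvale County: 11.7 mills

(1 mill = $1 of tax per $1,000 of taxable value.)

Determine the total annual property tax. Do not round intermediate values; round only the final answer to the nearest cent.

$9,108.96

Assessed value = $380,382 × 0.87 = $330,932.34
Taxable value = $330,932.34 − $37,000 = $293,932.34
Hospital District: $293,932.34 × 0.00386 = $1,134.5788324
Sagehill School District: $293,932.34 × 0.00983 = $2,889.3549022
Tamarack Township: $293,932.34 × 0.00308 = $905.3116072
City of Ashport: $293,932.34 × 0.00252 = $740.7094968
Cedarvale County: $293,932.34 × 0.0117 = $3,439.008378
Total = $1,134.5788324 + $2,889.3549022 + $905.3116072 + $740.7094968 + $3,439.008378 = $9,108.9632166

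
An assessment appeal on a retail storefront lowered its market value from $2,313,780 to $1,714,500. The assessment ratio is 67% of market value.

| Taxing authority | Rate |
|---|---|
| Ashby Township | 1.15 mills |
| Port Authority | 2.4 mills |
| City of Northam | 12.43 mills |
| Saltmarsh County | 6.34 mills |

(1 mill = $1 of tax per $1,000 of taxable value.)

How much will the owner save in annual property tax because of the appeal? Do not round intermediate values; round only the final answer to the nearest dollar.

Old assessed value = $2,313,780 × 0.67 = $1,550,232.6
New assessed value = $1,714,500 × 0.67 = $1,148,715
Combined rate = 0.00115 + 0.0024 + 0.01243 + 0.00634 = 0.02232
Old tax = $1,550,232.6 × 0.02232 = $34,601.191632
New tax = $1,148,715 × 0.02232 = $25,639.3188
Reduction = $34,601.191632 − $25,639.3188 = $8,961.872832

$8,962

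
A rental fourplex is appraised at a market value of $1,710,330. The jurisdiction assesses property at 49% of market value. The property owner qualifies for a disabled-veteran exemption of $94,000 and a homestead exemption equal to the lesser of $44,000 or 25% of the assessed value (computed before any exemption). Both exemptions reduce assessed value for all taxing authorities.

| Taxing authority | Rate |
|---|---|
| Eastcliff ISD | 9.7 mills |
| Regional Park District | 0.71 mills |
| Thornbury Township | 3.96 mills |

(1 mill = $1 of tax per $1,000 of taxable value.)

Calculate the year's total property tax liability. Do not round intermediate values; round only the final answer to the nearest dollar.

Assessed value = $1,710,330 × 0.49 = $838,061.7
Homestead exemption = min($44,000, 25% × $838,061.7) = min($44,000, $209,515.425) = $44,000 (dollar cap binds)
Taxable value = $838,061.7 − $94,000 − $44,000 = $700,061.7
Eastcliff ISD: $700,061.7 × 0.0097 = $6,790.59849
Regional Park District: $700,061.7 × 0.00071 = $497.043807
Thornbury Township: $700,061.7 × 0.00396 = $2,772.244332
Total = $10,059.886629

$10,060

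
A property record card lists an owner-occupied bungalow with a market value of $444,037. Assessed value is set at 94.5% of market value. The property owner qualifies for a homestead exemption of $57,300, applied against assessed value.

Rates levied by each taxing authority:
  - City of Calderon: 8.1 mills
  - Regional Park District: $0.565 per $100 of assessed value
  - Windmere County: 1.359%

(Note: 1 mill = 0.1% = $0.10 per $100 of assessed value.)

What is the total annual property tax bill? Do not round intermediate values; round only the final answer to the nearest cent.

Assessed value = $444,037 × 0.945 = $419,614.965
Taxable value = $419,614.965 − $57,300 = $362,314.965
City of Calderon: $362,314.965 × 0.0081 = $2,934.7512165
Regional Park District: $362,314.965 × 0.00565 = $2,047.07955225
Windmere County: $362,314.965 × 0.01359 = $4,923.86037435
Total = $9,905.6911431

$9,905.69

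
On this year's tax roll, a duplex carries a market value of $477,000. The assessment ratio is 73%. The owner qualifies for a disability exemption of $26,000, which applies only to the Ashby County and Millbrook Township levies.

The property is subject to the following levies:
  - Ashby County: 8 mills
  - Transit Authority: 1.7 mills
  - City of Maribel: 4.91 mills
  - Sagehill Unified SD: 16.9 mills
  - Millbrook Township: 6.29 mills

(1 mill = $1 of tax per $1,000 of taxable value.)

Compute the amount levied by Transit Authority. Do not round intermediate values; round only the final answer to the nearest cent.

$591.96

Assessed value = $477,000 × 0.73 = $348,210
Transit Authority taxable value = $348,210 (exemption does not apply)
Transit Authority levy = $348,210 × 0.0017 = $591.957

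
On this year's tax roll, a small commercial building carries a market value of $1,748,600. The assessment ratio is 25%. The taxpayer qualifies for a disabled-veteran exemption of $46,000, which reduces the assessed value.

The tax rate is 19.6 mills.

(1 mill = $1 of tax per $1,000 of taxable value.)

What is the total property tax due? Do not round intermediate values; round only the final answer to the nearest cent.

Assessed value = $1,748,600 × 0.25 = $437,150
Taxable value = $437,150 − $46,000 = $391,150
Tax = $391,150 × 0.0196 = $7,666.54

$7,666.54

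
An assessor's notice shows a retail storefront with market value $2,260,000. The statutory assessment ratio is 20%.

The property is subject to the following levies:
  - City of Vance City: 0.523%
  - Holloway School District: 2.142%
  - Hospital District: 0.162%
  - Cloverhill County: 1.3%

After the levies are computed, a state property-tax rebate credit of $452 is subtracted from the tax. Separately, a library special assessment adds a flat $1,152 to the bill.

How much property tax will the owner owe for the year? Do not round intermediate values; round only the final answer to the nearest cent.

Assessed value = $2,260,000 × 0.2 = $452,000
City of Vance City: $452,000 × 0.00523 = $2,363.96
Holloway School District: $452,000 × 0.02142 = $9,681.84
Hospital District: $452,000 × 0.00162 = $732.24
Cloverhill County: $452,000 × 0.013 = $5,876
Levies subtotal = $18,654.04
After credit = $18,654.04 − $452 = $18,202.04
Total = $18,202.04 + $1,152 = $19,354.04

$19,354.04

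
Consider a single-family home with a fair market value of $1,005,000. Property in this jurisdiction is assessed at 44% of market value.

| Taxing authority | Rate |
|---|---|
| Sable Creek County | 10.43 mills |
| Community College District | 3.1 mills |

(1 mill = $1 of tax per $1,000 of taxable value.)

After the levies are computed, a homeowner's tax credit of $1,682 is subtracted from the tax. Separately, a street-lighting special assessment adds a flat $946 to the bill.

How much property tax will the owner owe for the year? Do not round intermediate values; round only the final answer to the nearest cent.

Assessed value = $1,005,000 × 0.44 = $442,200
Sable Creek County: $442,200 × 0.01043 = $4,612.146
Community College District: $442,200 × 0.0031 = $1,370.82
Levies subtotal = $5,982.966
After credit = $5,982.966 − $1,682 = $4,300.966
Total = $4,300.966 + $946 = $5,246.966

$5,246.97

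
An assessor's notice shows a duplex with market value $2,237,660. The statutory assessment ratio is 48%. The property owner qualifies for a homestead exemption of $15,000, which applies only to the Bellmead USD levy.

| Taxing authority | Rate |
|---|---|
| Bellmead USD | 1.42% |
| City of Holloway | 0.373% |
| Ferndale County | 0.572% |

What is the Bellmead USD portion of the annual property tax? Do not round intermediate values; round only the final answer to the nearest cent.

Assessed value = $2,237,660 × 0.48 = $1,074,076.8
Bellmead USD taxable value = $1,074,076.8 − $15,000 = $1,059,076.8
Bellmead USD levy = $1,059,076.8 × 0.0142 = $15,038.89056

$15,038.89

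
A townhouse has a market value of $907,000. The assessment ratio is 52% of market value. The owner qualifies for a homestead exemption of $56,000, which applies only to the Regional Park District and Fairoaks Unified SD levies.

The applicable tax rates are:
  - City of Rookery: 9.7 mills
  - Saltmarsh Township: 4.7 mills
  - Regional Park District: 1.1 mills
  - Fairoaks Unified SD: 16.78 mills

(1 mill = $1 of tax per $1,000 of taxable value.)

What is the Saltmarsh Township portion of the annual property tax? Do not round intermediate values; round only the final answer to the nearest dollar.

Assessed value = $907,000 × 0.52 = $471,640
Saltmarsh Township taxable value = $471,640 (exemption does not apply)
Saltmarsh Township levy = $471,640 × 0.0047 = $2,216.708

$2,217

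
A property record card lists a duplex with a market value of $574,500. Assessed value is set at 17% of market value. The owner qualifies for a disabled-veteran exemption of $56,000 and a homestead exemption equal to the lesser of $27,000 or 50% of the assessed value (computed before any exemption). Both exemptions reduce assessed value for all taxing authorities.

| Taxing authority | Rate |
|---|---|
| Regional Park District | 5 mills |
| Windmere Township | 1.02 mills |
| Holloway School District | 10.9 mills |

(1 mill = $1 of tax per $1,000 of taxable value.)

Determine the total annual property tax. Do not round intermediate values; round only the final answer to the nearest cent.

$248.13

Assessed value = $574,500 × 0.17 = $97,665
Homestead exemption = min($27,000, 50% × $97,665) = min($27,000, $48,832.5) = $27,000 (dollar cap binds)
Taxable value = $97,665 − $56,000 − $27,000 = $14,665
Regional Park District: $14,665 × 0.005 = $73.325
Windmere Township: $14,665 × 0.00102 = $14.9583
Holloway School District: $14,665 × 0.0109 = $159.8485
Total = $248.1318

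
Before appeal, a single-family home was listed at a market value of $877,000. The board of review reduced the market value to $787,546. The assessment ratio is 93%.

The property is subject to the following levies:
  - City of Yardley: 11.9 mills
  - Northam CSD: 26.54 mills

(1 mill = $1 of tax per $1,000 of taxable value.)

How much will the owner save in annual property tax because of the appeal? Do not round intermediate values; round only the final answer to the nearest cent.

Old assessed value = $877,000 × 0.93 = $815,610
New assessed value = $787,546 × 0.93 = $732,417.78
Combined rate = 0.0119 + 0.02654 = 0.03844
Old tax = $815,610 × 0.03844 = $31,352.0484
New tax = $732,417.78 × 0.03844 = $28,154.1394632
Reduction = $31,352.0484 − $28,154.1394632 = $3,197.9089368

$3,197.91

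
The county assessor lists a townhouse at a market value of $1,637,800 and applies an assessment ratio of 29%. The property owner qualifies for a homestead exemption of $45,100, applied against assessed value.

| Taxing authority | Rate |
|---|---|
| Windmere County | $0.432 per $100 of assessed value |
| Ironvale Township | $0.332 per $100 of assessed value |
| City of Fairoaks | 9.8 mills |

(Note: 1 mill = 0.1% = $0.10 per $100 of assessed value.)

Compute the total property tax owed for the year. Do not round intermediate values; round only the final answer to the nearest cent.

$7,496.79

Assessed value = $1,637,800 × 0.29 = $474,962
Taxable value = $474,962 − $45,100 = $429,862
Windmere County: $429,862 × 0.00432 = $1,857.00384
Ironvale Township: $429,862 × 0.00332 = $1,427.14184
City of Fairoaks: $429,862 × 0.0098 = $4,212.6476
Total = $7,496.79328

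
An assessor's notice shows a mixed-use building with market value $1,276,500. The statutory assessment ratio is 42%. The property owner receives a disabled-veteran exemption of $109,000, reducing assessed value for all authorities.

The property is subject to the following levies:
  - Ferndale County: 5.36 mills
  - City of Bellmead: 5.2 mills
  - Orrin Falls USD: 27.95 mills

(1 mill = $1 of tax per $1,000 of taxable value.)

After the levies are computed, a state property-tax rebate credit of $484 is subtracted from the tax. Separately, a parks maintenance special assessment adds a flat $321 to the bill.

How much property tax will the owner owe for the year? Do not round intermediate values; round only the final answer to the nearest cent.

Assessed value = $1,276,500 × 0.42 = $536,130
Taxable value = $536,130 − $109,000 = $427,130
Ferndale County: $427,130 × 0.00536 = $2,289.4168
City of Bellmead: $427,130 × 0.0052 = $2,221.076
Orrin Falls USD: $427,130 × 0.02795 = $11,938.2835
Levies subtotal = $16,448.7763
After credit = $16,448.7763 − $484 = $15,964.7763
Total = $15,964.7763 + $321 = $16,285.7763

$16,285.78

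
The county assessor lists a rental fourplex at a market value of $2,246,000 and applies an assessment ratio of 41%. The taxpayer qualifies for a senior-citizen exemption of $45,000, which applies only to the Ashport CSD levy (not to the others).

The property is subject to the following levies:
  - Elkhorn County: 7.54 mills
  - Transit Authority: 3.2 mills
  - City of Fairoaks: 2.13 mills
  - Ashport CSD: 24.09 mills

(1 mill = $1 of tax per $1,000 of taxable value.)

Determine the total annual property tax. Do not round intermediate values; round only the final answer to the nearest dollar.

$32,951

Assessed value = $2,246,000 × 0.41 = $920,860
Elkhorn County: $920,860 × 0.00754 = $6,943.2844
Transit Authority: $920,860 × 0.0032 = $2,946.752
City of Fairoaks: $920,860 × 0.00213 = $1,961.4318
Ashport CSD: ($920,860 − $45,000) × 0.02409 = $875,860 × 0.02409 = $21,099.4674
Total = $32,950.9356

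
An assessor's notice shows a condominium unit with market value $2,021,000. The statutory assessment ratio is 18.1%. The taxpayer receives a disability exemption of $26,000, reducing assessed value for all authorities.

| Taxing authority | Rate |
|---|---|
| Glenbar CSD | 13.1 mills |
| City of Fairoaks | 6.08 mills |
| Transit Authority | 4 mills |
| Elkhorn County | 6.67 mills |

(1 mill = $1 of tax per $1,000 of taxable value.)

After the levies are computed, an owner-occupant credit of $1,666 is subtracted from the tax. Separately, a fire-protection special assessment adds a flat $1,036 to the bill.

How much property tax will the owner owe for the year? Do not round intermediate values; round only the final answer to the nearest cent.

$9,513.06

Assessed value = $2,021,000 × 0.181 = $365,801
Taxable value = $365,801 − $26,000 = $339,801
Glenbar CSD: $339,801 × 0.0131 = $4,451.3931
City of Fairoaks: $339,801 × 0.00608 = $2,065.99008
Transit Authority: $339,801 × 0.004 = $1,359.204
Elkhorn County: $339,801 × 0.00667 = $2,266.47267
Levies subtotal = $10,143.05985
After credit = $10,143.05985 − $1,666 = $8,477.05985
Total = $8,477.05985 + $1,036 = $9,513.05985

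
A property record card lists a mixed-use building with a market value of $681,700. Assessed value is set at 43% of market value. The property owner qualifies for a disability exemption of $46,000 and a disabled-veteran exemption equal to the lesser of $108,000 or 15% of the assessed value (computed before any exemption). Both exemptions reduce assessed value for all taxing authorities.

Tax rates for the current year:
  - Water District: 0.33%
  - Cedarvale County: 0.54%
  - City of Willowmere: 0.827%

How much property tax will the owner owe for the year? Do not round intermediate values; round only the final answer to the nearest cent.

Assessed value = $681,700 × 0.43 = $293,131
Disabled-veteran exemption = min($108,000, 15% × $293,131) = min($108,000, $43,969.65) = $43,969.65 (percentage binds)
Taxable value = $293,131 − $46,000 − $43,969.65 = $203,161.35
Water District: $203,161.35 × 0.0033 = $670.432455
Cedarvale County: $203,161.35 × 0.0054 = $1,097.07129
City of Willowmere: $203,161.35 × 0.00827 = $1,680.1443645
Total = $3,447.6481095

$3,447.65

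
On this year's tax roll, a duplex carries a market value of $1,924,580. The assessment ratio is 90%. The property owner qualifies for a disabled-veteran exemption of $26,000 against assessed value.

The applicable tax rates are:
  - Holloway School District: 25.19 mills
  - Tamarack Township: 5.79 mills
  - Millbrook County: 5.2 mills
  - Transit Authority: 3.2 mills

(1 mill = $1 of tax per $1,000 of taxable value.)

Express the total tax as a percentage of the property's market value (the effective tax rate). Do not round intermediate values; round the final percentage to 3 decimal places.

Assessed value = $1,924,580 × 0.9 = $1,732,122
Taxable value = $1,732,122 − $26,000 = $1,706,122
Holloway School District: $1,706,122 × 0.02519 = $42,977.21318
Tamarack Township: $1,706,122 × 0.00579 = $9,878.44638
Millbrook County: $1,706,122 × 0.0052 = $8,871.8344
Transit Authority: $1,706,122 × 0.0032 = $5,459.5904
Total tax = $67,187.08436
Effective rate = $67,187.08436 ÷ $1,924,580 = 3.491% of market value

3.491%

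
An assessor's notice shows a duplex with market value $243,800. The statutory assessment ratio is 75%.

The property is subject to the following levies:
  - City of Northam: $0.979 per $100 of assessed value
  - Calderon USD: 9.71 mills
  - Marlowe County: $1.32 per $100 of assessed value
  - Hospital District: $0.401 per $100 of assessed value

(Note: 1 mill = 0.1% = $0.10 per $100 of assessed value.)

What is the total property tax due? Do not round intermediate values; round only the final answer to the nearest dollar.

$6,712

Assessed value = $243,800 × 0.75 = $182,850
City of Northam: $182,850 × 0.00979 = $1,790.1015
Calderon USD: $182,850 × 0.00971 = $1,775.4735
Marlowe County: $182,850 × 0.0132 = $2,413.62
Hospital District: $182,850 × 0.00401 = $733.2285
Total = $6,712.4235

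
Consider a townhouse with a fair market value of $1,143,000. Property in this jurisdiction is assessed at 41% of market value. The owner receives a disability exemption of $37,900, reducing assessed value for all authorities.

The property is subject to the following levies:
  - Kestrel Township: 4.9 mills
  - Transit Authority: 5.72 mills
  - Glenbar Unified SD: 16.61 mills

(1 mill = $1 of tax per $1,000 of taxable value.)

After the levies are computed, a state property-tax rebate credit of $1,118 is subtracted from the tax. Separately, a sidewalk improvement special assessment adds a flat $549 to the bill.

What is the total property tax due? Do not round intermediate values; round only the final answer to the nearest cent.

Assessed value = $1,143,000 × 0.41 = $468,630
Taxable value = $468,630 − $37,900 = $430,730
Kestrel Township: $430,730 × 0.0049 = $2,110.577
Transit Authority: $430,730 × 0.00572 = $2,463.7756
Glenbar Unified SD: $430,730 × 0.01661 = $7,154.4253
Levies subtotal = $11,728.7779
After credit = $11,728.7779 − $1,118 = $10,610.7779
Total = $10,610.7779 + $549 = $11,159.7779

$11,159.78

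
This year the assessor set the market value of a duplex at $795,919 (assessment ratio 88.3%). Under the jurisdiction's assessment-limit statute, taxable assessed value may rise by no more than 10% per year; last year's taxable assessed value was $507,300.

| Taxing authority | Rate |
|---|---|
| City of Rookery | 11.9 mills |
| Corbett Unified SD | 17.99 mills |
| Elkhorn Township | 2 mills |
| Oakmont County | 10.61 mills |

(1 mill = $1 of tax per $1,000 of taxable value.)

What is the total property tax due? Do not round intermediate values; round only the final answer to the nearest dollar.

Uncapped assessed value = $795,919 × 0.883 = $702,796.477
Cap limit = $507,300 × 1.1 = $558,030
Taxable assessed value = min($702,796.477, $558,030) = $558,030 (cap binds)
City of Rookery: $558,030 × 0.0119 = $6,640.557
Corbett Unified SD: $558,030 × 0.01799 = $10,038.9597
Elkhorn Township: $558,030 × 0.002 = $1,116.06
Oakmont County: $558,030 × 0.01061 = $5,920.6983
Total = $23,716.275

$23,716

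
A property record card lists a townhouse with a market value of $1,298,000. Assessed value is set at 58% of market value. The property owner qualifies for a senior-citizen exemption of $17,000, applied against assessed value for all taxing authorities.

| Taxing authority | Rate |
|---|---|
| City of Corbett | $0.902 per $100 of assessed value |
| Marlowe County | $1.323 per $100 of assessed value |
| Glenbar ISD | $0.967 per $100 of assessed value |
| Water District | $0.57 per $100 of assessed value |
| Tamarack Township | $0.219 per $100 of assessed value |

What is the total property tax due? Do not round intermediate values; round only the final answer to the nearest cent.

Assessed value = $1,298,000 × 0.58 = $752,840
Taxable value = $752,840 − $17,000 = $735,840
City of Corbett: $735,840 × 0.00902 = $6,637.2768
Marlowe County: $735,840 × 0.01323 = $9,735.1632
Glenbar ISD: $735,840 × 0.00967 = $7,115.5728
Water District: $735,840 × 0.0057 = $4,194.288
Tamarack Township: $735,840 × 0.00219 = $1,611.4896
Total = $6,637.2768 + $9,735.1632 + $7,115.5728 + $4,194.288 + $1,611.4896 = $29,293.7904

$29,293.79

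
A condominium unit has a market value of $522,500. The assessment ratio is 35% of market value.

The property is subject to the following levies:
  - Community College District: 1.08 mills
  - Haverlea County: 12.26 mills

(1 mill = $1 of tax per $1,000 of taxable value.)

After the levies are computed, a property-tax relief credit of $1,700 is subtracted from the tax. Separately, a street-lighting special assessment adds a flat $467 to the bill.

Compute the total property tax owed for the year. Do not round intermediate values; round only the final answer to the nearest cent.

Assessed value = $522,500 × 0.35 = $182,875
Community College District: $182,875 × 0.00108 = $197.505
Haverlea County: $182,875 × 0.01226 = $2,242.0475
Levies subtotal = $2,439.5525
After credit = $2,439.5525 − $1,700 = $739.5525
Total = $739.5525 + $467 = $1,206.5525

$1,206.55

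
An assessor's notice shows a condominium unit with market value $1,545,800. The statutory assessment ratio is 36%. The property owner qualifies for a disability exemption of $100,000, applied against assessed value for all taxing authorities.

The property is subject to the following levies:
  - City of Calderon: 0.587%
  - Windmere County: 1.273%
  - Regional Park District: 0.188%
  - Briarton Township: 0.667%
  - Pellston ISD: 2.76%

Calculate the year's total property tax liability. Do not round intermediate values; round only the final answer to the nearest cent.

$24,992.72

Assessed value = $1,545,800 × 0.36 = $556,488
Taxable value = $556,488 − $100,000 = $456,488
City of Calderon: $456,488 × 0.00587 = $2,679.58456
Windmere County: $456,488 × 0.01273 = $5,811.09224
Regional Park District: $456,488 × 0.00188 = $858.19744
Briarton Township: $456,488 × 0.00667 = $3,044.77496
Pellston ISD: $456,488 × 0.0276 = $12,599.0688
Total = $2,679.58456 + $5,811.09224 + $858.19744 + $3,044.77496 + $12,599.0688 = $24,992.718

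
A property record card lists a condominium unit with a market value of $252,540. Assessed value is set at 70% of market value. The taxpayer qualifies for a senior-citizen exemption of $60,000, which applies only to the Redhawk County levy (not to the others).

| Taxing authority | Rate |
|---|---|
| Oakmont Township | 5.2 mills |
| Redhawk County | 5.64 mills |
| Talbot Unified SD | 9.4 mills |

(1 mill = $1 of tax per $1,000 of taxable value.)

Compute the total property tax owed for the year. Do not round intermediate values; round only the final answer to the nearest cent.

$3,239.59

Assessed value = $252,540 × 0.7 = $176,778
Oakmont Township: $176,778 × 0.0052 = $919.2456
Redhawk County: ($176,778 − $60,000) × 0.00564 = $116,778 × 0.00564 = $658.62792
Talbot Unified SD: $176,778 × 0.0094 = $1,661.7132
Total = $3,239.58672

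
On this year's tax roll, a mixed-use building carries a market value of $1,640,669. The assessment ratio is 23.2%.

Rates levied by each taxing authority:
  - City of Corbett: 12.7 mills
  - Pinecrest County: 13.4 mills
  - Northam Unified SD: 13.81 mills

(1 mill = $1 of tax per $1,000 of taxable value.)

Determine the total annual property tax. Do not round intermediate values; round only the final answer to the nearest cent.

$15,191.15

Assessed value = $1,640,669 × 0.232 = $380,635.208
City of Corbett: $380,635.208 × 0.0127 = $4,834.0671416
Pinecrest County: $380,635.208 × 0.0134 = $5,100.5117872
Northam Unified SD: $380,635.208 × 0.01381 = $5,256.57222248
Total = $4,834.0671416 + $5,100.5117872 + $5,256.57222248 = $15,191.15115128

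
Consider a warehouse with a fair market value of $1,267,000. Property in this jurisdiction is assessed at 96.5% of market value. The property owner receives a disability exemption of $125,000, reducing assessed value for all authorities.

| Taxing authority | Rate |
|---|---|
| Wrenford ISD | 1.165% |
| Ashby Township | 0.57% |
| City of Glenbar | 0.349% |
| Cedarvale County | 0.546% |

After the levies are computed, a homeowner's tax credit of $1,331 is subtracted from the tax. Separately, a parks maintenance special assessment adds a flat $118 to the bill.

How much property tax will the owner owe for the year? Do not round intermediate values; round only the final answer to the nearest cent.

$27,655.33

Assessed value = $1,267,000 × 0.965 = $1,222,655
Taxable value = $1,222,655 − $125,000 = $1,097,655
Wrenford ISD: $1,097,655 × 0.01165 = $12,787.68075
Ashby Township: $1,097,655 × 0.0057 = $6,256.6335
City of Glenbar: $1,097,655 × 0.00349 = $3,830.81595
Cedarvale County: $1,097,655 × 0.00546 = $5,993.1963
Levies subtotal = $28,868.3265
After credit = $28,868.3265 − $1,331 = $27,537.3265
Total = $27,537.3265 + $118 = $27,655.3265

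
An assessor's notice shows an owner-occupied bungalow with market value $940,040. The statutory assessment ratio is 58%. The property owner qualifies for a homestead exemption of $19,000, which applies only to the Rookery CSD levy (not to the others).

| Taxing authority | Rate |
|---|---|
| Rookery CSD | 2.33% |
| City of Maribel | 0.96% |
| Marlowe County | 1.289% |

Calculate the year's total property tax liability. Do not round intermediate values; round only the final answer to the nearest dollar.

$24,523

Assessed value = $940,040 × 0.58 = $545,223.2
Rookery CSD: ($545,223.2 − $19,000) × 0.0233 = $526,223.2 × 0.0233 = $12,261.00056
City of Maribel: $545,223.2 × 0.0096 = $5,234.14272
Marlowe County: $545,223.2 × 0.01289 = $7,027.927048
Total = $24,523.070328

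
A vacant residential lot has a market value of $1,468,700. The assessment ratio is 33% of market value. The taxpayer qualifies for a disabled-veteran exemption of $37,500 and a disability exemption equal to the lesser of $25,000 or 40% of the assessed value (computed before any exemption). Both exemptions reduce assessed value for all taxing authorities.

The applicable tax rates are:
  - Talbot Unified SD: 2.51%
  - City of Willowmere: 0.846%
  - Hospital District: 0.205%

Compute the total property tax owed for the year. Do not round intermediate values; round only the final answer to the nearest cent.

$15,033.51

Assessed value = $1,468,700 × 0.33 = $484,671
Disability exemption = min($25,000, 40% × $484,671) = min($25,000, $193,868.4) = $25,000 (dollar cap binds)
Taxable value = $484,671 − $37,500 − $25,000 = $422,171
Talbot Unified SD: $422,171 × 0.0251 = $10,596.4921
City of Willowmere: $422,171 × 0.00846 = $3,571.56666
Hospital District: $422,171 × 0.00205 = $865.45055
Total = $15,033.50931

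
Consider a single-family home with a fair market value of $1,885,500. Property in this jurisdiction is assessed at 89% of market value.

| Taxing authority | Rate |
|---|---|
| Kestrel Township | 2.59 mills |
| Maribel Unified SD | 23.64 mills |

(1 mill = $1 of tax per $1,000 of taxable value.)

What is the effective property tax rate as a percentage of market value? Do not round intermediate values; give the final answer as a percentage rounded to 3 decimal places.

Assessed value = $1,885,500 × 0.89 = $1,678,095
Kestrel Township: $1,678,095 × 0.00259 = $4,346.26605
Maribel Unified SD: $1,678,095 × 0.02364 = $39,670.1658
Total tax = $44,016.43185
Effective rate = $44,016.43185 ÷ $1,885,500 = 2.334% of market value

2.334%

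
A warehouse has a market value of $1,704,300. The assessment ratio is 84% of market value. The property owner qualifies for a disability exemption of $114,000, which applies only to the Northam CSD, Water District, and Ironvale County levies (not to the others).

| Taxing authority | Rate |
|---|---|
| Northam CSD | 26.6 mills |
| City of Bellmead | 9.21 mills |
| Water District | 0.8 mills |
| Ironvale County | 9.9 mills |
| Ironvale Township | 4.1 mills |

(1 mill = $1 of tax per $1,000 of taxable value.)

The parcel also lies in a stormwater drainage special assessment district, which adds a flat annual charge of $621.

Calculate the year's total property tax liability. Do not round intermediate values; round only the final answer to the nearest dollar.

Assessed value = $1,704,300 × 0.84 = $1,431,612
Northam CSD: ($1,431,612 − $114,000) × 0.0266 = $1,317,612 × 0.0266 = $35,048.4792
City of Bellmead: $1,431,612 × 0.00921 = $13,185.14652
Water District: ($1,431,612 − $114,000) × 0.0008 = $1,317,612 × 0.0008 = $1,054.0896
Ironvale County: ($1,431,612 − $114,000) × 0.0099 = $1,317,612 × 0.0099 = $13,044.3588
Ironvale Township: $1,431,612 × 0.0041 = $5,869.6092
Levies subtotal = $68,201.68332
Total = $68,201.68332 + $621 = $68,822.68332

$68,823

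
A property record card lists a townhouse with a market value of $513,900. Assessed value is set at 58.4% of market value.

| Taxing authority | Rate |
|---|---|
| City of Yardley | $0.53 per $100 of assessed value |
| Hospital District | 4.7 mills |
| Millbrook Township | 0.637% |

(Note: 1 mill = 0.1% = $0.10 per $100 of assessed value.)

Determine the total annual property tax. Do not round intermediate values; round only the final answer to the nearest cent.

Assessed value = $513,900 × 0.584 = $300,117.6
City of Yardley: $300,117.6 × 0.0053 = $1,590.62328
Hospital District: $300,117.6 × 0.0047 = $1,410.55272
Millbrook Township: $300,117.6 × 0.00637 = $1,911.749112
Total = $4,912.925112

$4,912.93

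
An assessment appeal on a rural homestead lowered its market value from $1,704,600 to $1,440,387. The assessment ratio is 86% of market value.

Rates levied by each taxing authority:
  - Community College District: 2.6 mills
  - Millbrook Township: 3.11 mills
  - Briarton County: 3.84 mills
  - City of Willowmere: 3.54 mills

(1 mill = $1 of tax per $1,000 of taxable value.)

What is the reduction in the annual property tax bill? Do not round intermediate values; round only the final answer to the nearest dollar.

Old assessed value = $1,704,600 × 0.86 = $1,465,956
New assessed value = $1,440,387 × 0.86 = $1,238,732.82
Combined rate = 0.0026 + 0.00311 + 0.00384 + 0.00354 = 0.01309
Old tax = $1,465,956 × 0.01309 = $19,189.36404
New tax = $1,238,732.82 × 0.01309 = $16,215.0126138
Reduction = $19,189.36404 − $16,215.0126138 = $2,974.3514262

$2,974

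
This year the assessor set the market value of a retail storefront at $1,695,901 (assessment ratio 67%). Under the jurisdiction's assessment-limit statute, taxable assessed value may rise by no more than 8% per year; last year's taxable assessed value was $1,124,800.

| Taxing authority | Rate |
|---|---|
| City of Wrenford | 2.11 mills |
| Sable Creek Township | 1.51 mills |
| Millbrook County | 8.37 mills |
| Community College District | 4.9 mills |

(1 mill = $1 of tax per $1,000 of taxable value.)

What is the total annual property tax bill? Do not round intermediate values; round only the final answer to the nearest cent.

$19,191.32

Uncapped assessed value = $1,695,901 × 0.67 = $1,136,253.67
Cap limit = $1,124,800 × 1.08 = $1,214,784
Taxable assessed value = min($1,136,253.67, $1,214,784) = $1,136,253.67 (cap does not bind)
City of Wrenford: $1,136,253.67 × 0.00211 = $2,397.4952437
Sable Creek Township: $1,136,253.67 × 0.00151 = $1,715.7430417
Millbrook County: $1,136,253.67 × 0.00837 = $9,510.4432179
Community College District: $1,136,253.67 × 0.0049 = $5,567.642983
Total = $19,191.3244863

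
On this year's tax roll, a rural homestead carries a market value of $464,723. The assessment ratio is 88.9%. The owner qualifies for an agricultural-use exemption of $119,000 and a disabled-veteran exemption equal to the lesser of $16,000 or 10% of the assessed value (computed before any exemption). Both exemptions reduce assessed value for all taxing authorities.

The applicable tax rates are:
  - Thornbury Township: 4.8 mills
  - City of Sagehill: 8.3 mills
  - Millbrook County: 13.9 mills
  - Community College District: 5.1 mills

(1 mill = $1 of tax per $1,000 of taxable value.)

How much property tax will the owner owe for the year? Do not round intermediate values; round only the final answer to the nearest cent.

Assessed value = $464,723 × 0.889 = $413,138.747
Disabled-veteran exemption = min($16,000, 10% × $413,138.747) = min($16,000, $41,313.8747) = $16,000 (dollar cap binds)
Taxable value = $413,138.747 − $119,000 − $16,000 = $278,138.747
Thornbury Township: $278,138.747 × 0.0048 = $1,335.0659856
City of Sagehill: $278,138.747 × 0.0083 = $2,308.5516001
Millbrook County: $278,138.747 × 0.0139 = $3,866.1285833
Community College District: $278,138.747 × 0.0051 = $1,418.5076097
Total = $8,928.2537787

$8,928.25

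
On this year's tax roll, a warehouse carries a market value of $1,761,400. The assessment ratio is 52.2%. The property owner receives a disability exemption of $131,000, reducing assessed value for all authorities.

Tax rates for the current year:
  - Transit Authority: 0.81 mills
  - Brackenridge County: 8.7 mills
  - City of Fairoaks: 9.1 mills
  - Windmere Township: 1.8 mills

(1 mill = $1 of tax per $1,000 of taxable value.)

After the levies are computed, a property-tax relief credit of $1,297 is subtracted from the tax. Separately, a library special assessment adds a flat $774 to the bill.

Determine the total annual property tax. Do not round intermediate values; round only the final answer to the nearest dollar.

$15,569

Assessed value = $1,761,400 × 0.522 = $919,450.8
Taxable value = $919,450.8 − $131,000 = $788,450.8
Transit Authority: $788,450.8 × 0.00081 = $638.645148
Brackenridge County: $788,450.8 × 0.0087 = $6,859.52196
City of Fairoaks: $788,450.8 × 0.0091 = $7,174.90228
Windmere Township: $788,450.8 × 0.0018 = $1,419.21144
Levies subtotal = $16,092.280828
After credit = $16,092.280828 − $1,297 = $14,795.280828
Total = $14,795.280828 + $774 = $15,569.280828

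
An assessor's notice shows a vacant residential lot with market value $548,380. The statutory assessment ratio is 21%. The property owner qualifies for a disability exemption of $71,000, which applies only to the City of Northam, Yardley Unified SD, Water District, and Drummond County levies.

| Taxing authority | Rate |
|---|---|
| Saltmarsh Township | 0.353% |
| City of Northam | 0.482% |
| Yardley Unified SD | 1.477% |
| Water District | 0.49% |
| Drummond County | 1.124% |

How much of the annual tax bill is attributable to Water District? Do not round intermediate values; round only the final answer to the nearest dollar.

$216

Assessed value = $548,380 × 0.21 = $115,159.8
Water District taxable value = $115,159.8 − $71,000 = $44,159.8
Water District levy = $44,159.8 × 0.0049 = $216.38302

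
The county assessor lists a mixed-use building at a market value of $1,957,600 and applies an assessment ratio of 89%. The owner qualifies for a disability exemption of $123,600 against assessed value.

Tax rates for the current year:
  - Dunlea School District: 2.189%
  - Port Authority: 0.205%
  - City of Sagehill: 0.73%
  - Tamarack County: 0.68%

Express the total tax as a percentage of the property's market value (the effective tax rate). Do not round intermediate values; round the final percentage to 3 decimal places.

3.145%

Assessed value = $1,957,600 × 0.89 = $1,742,264
Taxable value = $1,742,264 − $123,600 = $1,618,664
Dunlea School District: $1,618,664 × 0.02189 = $35,432.55496
Port Authority: $1,618,664 × 0.00205 = $3,318.2612
City of Sagehill: $1,618,664 × 0.0073 = $11,816.2472
Tamarack County: $1,618,664 × 0.0068 = $11,006.9152
Total tax = $61,573.97856
Effective rate = $61,573.97856 ÷ $1,957,600 = 3.145% of market value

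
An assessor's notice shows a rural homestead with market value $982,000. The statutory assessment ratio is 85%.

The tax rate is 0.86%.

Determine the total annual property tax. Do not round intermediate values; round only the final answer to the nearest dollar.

Assessed value = $982,000 × 0.85 = $834,700
Tax = $834,700 × 0.0086 = $7,178.42

$7,178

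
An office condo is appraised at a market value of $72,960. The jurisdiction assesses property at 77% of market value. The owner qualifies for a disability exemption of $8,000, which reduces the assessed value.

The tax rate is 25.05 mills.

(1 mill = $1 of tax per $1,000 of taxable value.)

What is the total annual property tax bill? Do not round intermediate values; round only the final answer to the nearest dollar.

$1,207

Assessed value = $72,960 × 0.77 = $56,179.2
Taxable value = $56,179.2 − $8,000 = $48,179.2
Tax = $48,179.2 × 0.02505 = $1,206.88896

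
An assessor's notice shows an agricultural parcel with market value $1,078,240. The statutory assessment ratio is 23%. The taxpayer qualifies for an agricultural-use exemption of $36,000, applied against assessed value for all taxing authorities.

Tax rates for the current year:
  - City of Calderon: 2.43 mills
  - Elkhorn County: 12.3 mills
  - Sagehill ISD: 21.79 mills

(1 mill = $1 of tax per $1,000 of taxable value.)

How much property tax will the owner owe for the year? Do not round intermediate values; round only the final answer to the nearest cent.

Assessed value = $1,078,240 × 0.23 = $247,995.2
Taxable value = $247,995.2 − $36,000 = $211,995.2
City of Calderon: $211,995.2 × 0.00243 = $515.148336
Elkhorn County: $211,995.2 × 0.0123 = $2,607.54096
Sagehill ISD: $211,995.2 × 0.02179 = $4,619.375408
Total = $515.148336 + $2,607.54096 + $4,619.375408 = $7,742.064704

$7,742.06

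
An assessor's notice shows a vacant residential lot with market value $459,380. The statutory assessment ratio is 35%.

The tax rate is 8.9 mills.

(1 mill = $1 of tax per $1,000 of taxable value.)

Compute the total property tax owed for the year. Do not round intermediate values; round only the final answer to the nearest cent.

Assessed value = $459,380 × 0.35 = $160,783
Tax = $160,783 × 0.0089 = $1,430.9687

$1,430.97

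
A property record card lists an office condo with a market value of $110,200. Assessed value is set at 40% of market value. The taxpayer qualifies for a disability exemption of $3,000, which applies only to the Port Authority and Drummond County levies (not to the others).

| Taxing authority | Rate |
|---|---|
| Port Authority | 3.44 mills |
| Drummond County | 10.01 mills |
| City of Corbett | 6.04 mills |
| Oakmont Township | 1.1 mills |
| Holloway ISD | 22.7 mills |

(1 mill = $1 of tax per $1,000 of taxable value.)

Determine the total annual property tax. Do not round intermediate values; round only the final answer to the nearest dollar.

$1,868

Assessed value = $110,200 × 0.4 = $44,080
Port Authority: ($44,080 − $3,000) × 0.00344 = $41,080 × 0.00344 = $141.3152
Drummond County: ($44,080 − $3,000) × 0.01001 = $41,080 × 0.01001 = $411.2108
City of Corbett: $44,080 × 0.00604 = $266.2432
Oakmont Township: $44,080 × 0.0011 = $48.488
Holloway ISD: $44,080 × 0.0227 = $1,000.616
Total = $1,867.8732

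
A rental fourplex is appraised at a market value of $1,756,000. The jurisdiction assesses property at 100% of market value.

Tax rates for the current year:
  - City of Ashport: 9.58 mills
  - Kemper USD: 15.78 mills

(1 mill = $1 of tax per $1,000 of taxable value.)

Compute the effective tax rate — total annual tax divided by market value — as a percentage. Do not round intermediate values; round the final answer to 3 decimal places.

2.536%

Assessed value = $1,756,000 × 1 = $1,756,000
City of Ashport: $1,756,000 × 0.00958 = $16,822.48
Kemper USD: $1,756,000 × 0.01578 = $27,709.68
Total tax = $44,532.16
Effective rate = $44,532.16 ÷ $1,756,000 = 2.536% of market value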